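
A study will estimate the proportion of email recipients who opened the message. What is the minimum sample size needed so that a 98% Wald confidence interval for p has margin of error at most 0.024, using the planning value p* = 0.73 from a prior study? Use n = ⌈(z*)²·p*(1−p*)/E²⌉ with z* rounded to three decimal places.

For 98% confidence, z* = 2.326.
p*(1−p*) = 0.73·0.27 = 0.1971.
Required n before rounding: 5.410276 × 0.1971 / 0.024² = 1851.329.
Rounding up, n = 1852.

n = 1852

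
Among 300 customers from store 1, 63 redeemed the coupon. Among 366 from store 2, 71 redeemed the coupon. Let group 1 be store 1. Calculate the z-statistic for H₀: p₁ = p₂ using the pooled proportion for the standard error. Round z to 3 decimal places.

z = 0.513

p̂₁ = 63/300 = 0.21000, p̂₂ = 71/366 = 0.19399.
Pooling: p̂ = 134/666 = 0.20120.
Pooled SE = √[0.1607193·0.00606557] ≈ 0.031223.
z = (p̂₁ − p̂₂)/SE = (0.21000 − 0.19399)/0.031223 = 0.01601/0.031223 = 0.513.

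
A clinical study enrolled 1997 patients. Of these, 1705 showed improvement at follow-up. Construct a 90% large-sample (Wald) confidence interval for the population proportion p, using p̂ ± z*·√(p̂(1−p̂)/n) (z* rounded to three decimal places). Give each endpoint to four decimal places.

The sample proportion is 1705/1997 = 0.85378.
SE(p̂) = √(0.85378·0.14622/1997) = 0.007907.
The 90% critical value is z* = 1.645.
Margin of error: 1.645 × 0.007907 = 0.01301.
Interval: 0.85378 ± 0.01301 → (0.8408, 0.8668).

(0.8408, 0.8668)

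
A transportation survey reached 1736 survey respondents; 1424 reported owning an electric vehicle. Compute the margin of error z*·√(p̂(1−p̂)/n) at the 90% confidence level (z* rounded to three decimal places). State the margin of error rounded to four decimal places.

ME = 0.0152

With x = 1424 successes in n = 1736, p̂ = 0.82028.
SE = √(p̂(1−p̂)/n) = √(0.147423/1736) = 0.009215.
The 90% critical value is z* = 1.645.
ME = 1.645·0.009215 = 0.0152.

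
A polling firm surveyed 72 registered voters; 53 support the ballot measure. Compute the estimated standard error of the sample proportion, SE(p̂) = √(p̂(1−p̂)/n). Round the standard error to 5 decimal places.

SE = 0.05194

The sample proportion is 53/72 = 0.73611.
p̂(1−p̂) = 0.73611·0.26389 = 0.194252.
SE = √(0.194252/72) = √0.002697944 = 0.05194.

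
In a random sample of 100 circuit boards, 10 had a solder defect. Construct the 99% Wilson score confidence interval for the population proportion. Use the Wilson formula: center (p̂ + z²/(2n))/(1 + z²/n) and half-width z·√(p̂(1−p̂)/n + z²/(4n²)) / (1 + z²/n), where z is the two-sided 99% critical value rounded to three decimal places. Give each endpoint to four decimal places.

(0.0460, 0.2038)

Here p̂ = 10/100 = 0.10000 and z = 2.576 (z² = 6.635776).
1 + z²/n = 1.066358.
Adjusted center: (0.10000 + z²/(2n))/1.066358 = 0.12489.
Radicand: p̂(1−p̂)/n + z²/(4n²) = 0.000900000 + 0.000165894 = 0.001065894.
Half-width = 2.576·√0.001065894/1.066358 = 0.07887.
Interval: 0.12489 ± 0.07887 → (0.0460, 0.2038).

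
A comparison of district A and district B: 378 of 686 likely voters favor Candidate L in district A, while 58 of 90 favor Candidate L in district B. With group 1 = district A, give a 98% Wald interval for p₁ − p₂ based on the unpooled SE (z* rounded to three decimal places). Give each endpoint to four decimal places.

p̂₁ = 378/686 = 0.55102, p̂₂ = 58/90 = 0.64444; p̂₁ − p̂₂ = -0.09342.
SE = √(0.000360637 + 0.002545953) = √0.002906590 = 0.053913.
For 98% confidence, z* = 2.326. Margin = 2.326·0.053913 = 0.12540.
Interval: -0.09342 ± 0.12540 → (-0.2188, 0.0320).

(-0.2188, 0.0320)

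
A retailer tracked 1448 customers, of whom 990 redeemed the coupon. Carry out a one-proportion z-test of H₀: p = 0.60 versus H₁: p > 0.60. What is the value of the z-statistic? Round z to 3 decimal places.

z = 6.501

The sample proportion is 990/1448 = 0.68370.
SE₀ = √(0.60·0.40/1448) = 0.012874.
z = (p̂ − p₀)/SE = (0.68370 − 0.60)/0.012874 = 6.501.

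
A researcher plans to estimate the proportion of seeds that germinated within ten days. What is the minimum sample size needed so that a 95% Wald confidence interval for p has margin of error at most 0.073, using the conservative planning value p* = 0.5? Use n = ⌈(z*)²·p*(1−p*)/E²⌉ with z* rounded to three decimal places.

n = 181

z* = 1.960 at the 95% level.
p*(1−p*) = 0.2500.
Required n before rounding: 3.841600 × 0.2500 / 0.073² = 180.221.
Rounding up, n = 181.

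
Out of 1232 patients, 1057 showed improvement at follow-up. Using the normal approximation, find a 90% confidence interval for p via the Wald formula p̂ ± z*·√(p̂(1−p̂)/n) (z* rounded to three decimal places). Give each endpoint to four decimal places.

(0.8416, 0.8743)

With x = 1057 successes in n = 1232, p̂ = 0.85795.
Standard error of p̂: √(0.121869/1232) = √0.000098919 = 0.009946.
For 90% confidence, z* = 1.645.
Margin = 1.645·0.009946 = 0.01636.
CI: 0.85795 ± 0.01636 = (0.8416, 0.8743).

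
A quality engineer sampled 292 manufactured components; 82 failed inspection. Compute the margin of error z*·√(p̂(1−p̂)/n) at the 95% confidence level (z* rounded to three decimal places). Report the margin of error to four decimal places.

With x = 82 successes in n = 292, p̂ = 0.28082.
Standard error of p̂: √(0.201961/292) = √0.000691647 = 0.026299.
For 95% confidence, z* = 1.960.
So ME = 0.0515.

ME = 0.0515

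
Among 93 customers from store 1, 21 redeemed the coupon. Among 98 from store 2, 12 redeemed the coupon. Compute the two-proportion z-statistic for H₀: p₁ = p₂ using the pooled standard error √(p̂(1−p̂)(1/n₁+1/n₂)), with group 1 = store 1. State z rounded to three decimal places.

p̂₁ = 21/93 = 0.22581, p̂₂ = 12/98 = 0.12245.
Pooling: p̂ = 33/191 = 0.17277.
Pooled SE = √[0.1429237·0.02095677] ≈ 0.054729.
z = (p̂₁ − p̂₂)/SE = (0.22581 − 0.12245)/0.054729 = 0.10336/0.054729 = 1.889.

z = 1.889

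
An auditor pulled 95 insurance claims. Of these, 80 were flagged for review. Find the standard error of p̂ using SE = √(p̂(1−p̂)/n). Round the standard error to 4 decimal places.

SE = 0.0374

Sample proportion p̂ = 80/95 = 0.84211.
p̂(1−p̂) = 0.132961.
SE = √(0.132961/95) = √0.001399589 = 0.0374.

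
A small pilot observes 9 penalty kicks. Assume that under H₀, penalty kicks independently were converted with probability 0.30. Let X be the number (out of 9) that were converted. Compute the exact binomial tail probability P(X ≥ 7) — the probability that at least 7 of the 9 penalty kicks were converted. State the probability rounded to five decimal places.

P = 0.00429

X is binomial with n = 9 and p = 0.30.
P(X ≥ 7) = C(9,7)·0.30^7·0.70^2 + C(9,8)·0.30^8·0.70^1 + C(9,9)·0.30^9·0.70^0.
= 0.003858 + 0.000413 + 0.000020 = 0.00429.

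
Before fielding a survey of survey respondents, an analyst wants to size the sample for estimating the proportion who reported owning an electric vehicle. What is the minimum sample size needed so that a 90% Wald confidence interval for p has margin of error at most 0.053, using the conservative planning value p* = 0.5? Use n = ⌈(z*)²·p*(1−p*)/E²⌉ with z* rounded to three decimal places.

n = 241

z* = 1.645 at the 90% level.
p*(1−p*) = 0.50·0.50 = 0.2500.
Required n before rounding: 2.706025 × 0.2500 / 0.053² = 240.835.
Rounding up, n = 241.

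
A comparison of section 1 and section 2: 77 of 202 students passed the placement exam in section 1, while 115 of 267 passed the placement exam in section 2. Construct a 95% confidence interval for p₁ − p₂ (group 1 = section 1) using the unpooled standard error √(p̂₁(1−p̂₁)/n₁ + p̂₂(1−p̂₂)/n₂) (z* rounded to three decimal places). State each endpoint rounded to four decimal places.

(-0.1390, 0.0400)

p̂₁ = 0.38119, p̂₂ = 0.43071, so the observed difference is -0.04952.
Unpooled SE = √(p̂₁(1−p̂₁)/n₁ + p̂₂(1−p̂₂)/n₂) = √(0.001167741 + 0.000918349) = 0.045674.
For 95% confidence, z* = 1.960. Margin = 1.960·0.045674 = 0.08952.
So the interval runs from -0.1390 to 0.0400.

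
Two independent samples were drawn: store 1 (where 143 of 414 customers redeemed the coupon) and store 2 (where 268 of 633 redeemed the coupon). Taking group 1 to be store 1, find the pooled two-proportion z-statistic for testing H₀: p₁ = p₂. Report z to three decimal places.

Sample proportions: p̂₁ = 143/414 = 0.34541 and p̂₂ = 268/633 = 0.42338.
Pooled p̂ = (143+268)/(414+633) = 411/1047 = 0.39255.
SE = √[p̂(1−p̂)(1/n₁+1/n₂)] = √[0.39255·0.60745·(1/414+1/633)] ≈ 0.030866.
z = (p̂₁ − p̂₂)/SE = (0.34541 − 0.42338)/0.030866 = -0.07797/0.030866 = -2.526.

z = -2.526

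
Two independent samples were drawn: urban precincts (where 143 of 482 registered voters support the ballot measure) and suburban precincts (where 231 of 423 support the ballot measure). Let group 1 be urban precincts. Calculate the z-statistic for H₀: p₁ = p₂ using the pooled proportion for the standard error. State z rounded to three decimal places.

z = -7.603

Sample proportions: p̂₁ = 143/482 = 0.29668 and p̂₂ = 231/423 = 0.54610.
Pooled p̂ = (143+231)/(482+423) = 374/905 = 0.41326.
Pooled SE = √[0.2424761·0.00443875] ≈ 0.032807.
z = (p̂₁ − p̂₂)/SE = (0.29668 − 0.54610)/0.032807 = -0.24942/0.032807 = -7.603.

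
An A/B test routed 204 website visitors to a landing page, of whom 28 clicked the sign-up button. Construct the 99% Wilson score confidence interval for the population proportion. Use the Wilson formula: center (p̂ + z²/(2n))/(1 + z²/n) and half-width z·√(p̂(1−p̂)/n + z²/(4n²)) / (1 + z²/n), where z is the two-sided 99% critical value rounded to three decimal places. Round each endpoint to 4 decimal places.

Here p̂ = 28/204 = 0.13725 and z = 2.576 (z² = 6.635776).
1 + z²/n = 1.032528.
Adjusted center: (0.13725 + z²/(2n))/1.032528 = 0.14868.
Radicand: p̂(1−p̂)/n + z²/(4n²) = 0.000580471 + 0.000039863 = 0.000620334.
Half-width = 2.576·√0.000620334/1.032528 = 0.06214.
CI: 0.14868 ± 0.06214 = (0.0865, 0.2108).

(0.0865, 0.2108)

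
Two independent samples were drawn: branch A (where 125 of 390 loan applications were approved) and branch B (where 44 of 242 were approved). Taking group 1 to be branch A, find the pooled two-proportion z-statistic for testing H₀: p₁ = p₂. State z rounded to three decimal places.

z = 3.829

Sample proportions: p̂₁ = 125/390 = 0.32051 and p̂₂ = 44/242 = 0.18182.
Pooling: p̂ = 169/632 = 0.26741.
Pooled SE = √[0.1958996·0.00669633] ≈ 0.036219.
z = (p̂₁ − p̂₂)/SE = (0.32051 − 0.18182)/0.036219 = 0.13869/0.036219 = 3.829.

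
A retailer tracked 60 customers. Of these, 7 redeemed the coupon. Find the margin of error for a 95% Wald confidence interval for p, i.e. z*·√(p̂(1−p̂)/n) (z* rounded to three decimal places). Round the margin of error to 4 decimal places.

ME = 0.0812

The sample proportion is 7/60 = 0.11667.
Standard error of p̂: √(0.103056/60) = √0.001717593 = 0.041444.
For 95% confidence, z* = 1.960.
Margin of error = z*·SE = 1.960 × 0.041444 = 0.0812.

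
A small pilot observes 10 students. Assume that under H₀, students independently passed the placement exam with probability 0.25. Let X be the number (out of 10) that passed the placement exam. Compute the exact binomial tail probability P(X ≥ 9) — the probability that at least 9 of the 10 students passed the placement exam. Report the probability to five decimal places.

X ~ Binomial(n=10, p=0.25).
P(X ≥ 9) = C(10,9)·0.25^9·0.75^1 + C(10,10)·0.25^10·0.75^0.
= 0.000029 + 0.000001 = 0.00003.

P = 0.00003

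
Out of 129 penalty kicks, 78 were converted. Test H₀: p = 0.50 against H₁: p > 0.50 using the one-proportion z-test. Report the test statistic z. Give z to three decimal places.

z = 2.377

With x = 78 successes in n = 129, p̂ = 0.60465.
SE₀ = √(0.50·0.50/129) = 0.044023.
z = (0.60465 − 0.50)/0.044023 = 0.10465/0.044023 = 2.377.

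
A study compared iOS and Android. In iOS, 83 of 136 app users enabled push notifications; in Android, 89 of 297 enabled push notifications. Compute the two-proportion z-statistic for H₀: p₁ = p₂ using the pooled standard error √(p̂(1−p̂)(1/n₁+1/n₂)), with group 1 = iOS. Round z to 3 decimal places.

p̂₁ = 83/136 = 0.61029, p̂₂ = 89/297 = 0.29966.
Pooling: p̂ = 172/433 = 0.39723.
SE = √[p̂(1−p̂)(1/n₁+1/n₂)] = √[0.39723·0.60277·(1/136+1/297)] ≈ 0.050663.
z = 0.31063/0.050663 = 6.131.

z = 6.131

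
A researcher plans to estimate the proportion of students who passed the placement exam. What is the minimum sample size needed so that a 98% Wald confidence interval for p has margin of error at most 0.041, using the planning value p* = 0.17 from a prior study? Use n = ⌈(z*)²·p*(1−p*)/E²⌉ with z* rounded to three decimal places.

n = 455

z* = 2.326 at the 98% level.
p*(1−p*) = 0.17·0.83 = 0.1411.
(z*)²·p*(1−p*)/E² = 5.410276·0.1411/0.001681 = 454.128.
⌈454.128⌉ = 455.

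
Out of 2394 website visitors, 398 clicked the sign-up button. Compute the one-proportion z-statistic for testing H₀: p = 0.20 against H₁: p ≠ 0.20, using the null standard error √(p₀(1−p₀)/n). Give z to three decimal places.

z = -4.128

Sample proportion p̂ = 398/2394 = 0.16625.
Under H₀, SE = √(p₀(1−p₀)/n) = √(0.20·0.80/2394) = √0.000066834 = 0.008175.
Test statistic: z = -0.03375/0.008175 = -4.128.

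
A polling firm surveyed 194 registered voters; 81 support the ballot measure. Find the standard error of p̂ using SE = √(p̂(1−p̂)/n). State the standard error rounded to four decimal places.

SE = 0.0354

p̂ = 81/194 = 0.41753.
p̂(1−p̂) = 0.41753·0.58247 = 0.243199.
SE = √(0.243199/194) = 0.0354.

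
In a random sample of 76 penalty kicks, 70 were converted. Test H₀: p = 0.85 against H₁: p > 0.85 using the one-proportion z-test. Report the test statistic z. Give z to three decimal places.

The sample proportion is 70/76 = 0.92105.
Under H₀, SE = √(p₀(1−p₀)/n) = √(0.85·0.15/76) = √0.001677632 = 0.040959.
z = (p̂ − p₀)/SE = (0.92105 − 0.85)/0.040959 = 1.735.

z = 1.735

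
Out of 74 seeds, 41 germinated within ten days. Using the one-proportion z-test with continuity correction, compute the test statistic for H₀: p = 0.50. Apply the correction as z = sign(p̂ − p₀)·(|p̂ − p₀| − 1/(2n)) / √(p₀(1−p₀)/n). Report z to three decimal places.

The sample proportion is 41/74 = 0.55405. p̂ − p₀ = 0.054054.
Continuity correction 1/(2n) = 1/148 = 0.006757.
Corrected numerator: |0.054054| − 0.006757 = 0.047297.
SE₀ = √(0.50·0.50/74) = 0.058124.
z = (+)0.047297/0.058124 = 0.814.

z = 0.814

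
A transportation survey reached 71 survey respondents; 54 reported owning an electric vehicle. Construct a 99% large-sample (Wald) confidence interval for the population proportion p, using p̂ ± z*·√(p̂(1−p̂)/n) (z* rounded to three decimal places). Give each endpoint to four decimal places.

Sample proportion p̂ = 54/71 = 0.76056.
SE(p̂) = √(0.76056·0.23944/71) = 0.050645.
For 99% confidence, z* = 2.576.
Margin of error: 2.576 × 0.050645 = 0.13046.
CI: 0.76056 ± 0.13046 = (0.6301, 0.8910).

(0.6301, 0.8910)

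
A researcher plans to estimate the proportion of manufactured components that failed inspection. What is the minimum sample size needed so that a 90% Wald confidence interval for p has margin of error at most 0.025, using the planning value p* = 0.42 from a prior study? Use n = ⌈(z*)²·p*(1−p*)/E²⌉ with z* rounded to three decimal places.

n = 1055

For 90% confidence, z* = 1.645.
p*(1−p*) = 0.42·0.58 = 0.2436.
(z*)²·p*(1−p*)/E² = 2.706025·0.2436/0.000625 = 1054.700.
⌈1054.700⌉ = 1055.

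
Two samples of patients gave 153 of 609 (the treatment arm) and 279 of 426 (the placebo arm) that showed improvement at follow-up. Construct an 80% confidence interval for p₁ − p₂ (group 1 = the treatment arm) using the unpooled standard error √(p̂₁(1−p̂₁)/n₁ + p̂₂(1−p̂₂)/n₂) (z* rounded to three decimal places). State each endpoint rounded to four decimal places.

(-0.4408, -0.3666)

p̂₁ = 153/609 = 0.25123, p̂₂ = 279/426 = 0.65493; p̂₁ − p̂₂ = -0.40370.
Unpooled SE = √(p̂₁(1−p̂₁)/n₁ + p̂₂(1−p̂₂)/n₂) = √(0.000308890 + 0.000530509) = 0.028972.
The 80% critical value is z* = 1.282. Margin of error = 0.03714.
Interval: -0.40370 ± 0.03714 → (-0.4408, -0.3666).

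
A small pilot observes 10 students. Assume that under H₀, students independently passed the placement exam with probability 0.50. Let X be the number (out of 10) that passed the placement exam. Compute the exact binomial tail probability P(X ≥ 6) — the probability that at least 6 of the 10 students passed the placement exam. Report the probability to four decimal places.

X ~ Binomial(n=10, p=0.50).
P(X ≥ 6) = Σ_{j=6}^{10} C(10,j)·0.50^j·0.50^{10−j}.
= 0.205078 + 0.117188 + 0.043945 + 0.009766 + 0.000977 = 0.3770.

P = 0.3770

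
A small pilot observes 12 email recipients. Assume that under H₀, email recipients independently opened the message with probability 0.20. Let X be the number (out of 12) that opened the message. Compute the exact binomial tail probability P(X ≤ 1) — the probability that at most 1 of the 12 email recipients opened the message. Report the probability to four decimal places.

P = 0.2749

X is binomial with n = 12 and p = 0.20.
P(X ≤ 1) = C(12,0)·0.20^0·0.80^12 + C(12,1)·0.20^1·0.80^11.
= 0.068719 + 0.206158 = 0.2749.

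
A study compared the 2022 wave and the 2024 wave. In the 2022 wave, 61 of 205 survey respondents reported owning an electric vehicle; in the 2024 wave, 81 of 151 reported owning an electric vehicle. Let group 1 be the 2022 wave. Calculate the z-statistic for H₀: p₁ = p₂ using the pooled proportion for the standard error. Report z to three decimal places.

p̂₁ = 61/205 = 0.29756, p̂₂ = 81/151 = 0.53642.
Pooling: p̂ = 142/356 = 0.39888.
SE = √[p̂(1−p̂)(1/n₁+1/n₂)] = √[0.39888·0.60112·(1/205+1/151)] ≈ 0.052512.
z = (p̂₁ − p̂₂)/SE = (0.29756 − 0.53642)/0.052512 = -0.23886/0.052512 = -4.549.

z = -4.549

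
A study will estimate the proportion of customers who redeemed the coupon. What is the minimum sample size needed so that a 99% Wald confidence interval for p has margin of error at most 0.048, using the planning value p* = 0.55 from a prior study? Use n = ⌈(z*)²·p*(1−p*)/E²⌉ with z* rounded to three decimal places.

The 99% critical value is z* = 2.576.
p*(1−p*) = 0.2475.
(z*)²·p*(1−p*)/E² = 6.635776·0.2475/0.002304 = 712.828.
⌈712.828⌉ = 713.

n = 713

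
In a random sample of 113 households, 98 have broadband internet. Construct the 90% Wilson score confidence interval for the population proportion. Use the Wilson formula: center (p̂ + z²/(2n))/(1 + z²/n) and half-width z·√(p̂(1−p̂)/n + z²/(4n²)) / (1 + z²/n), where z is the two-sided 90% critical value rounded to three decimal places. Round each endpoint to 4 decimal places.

(0.8061, 0.9113)

p̂ = 98/113 = 0.86726; z = 1.645, so z² = 2.706025.
Denominator 1 + z²/n = 1 + 2.706025/113 = 1.023947.
Center = (0.86726 + 0.011974)/1.023947 = 0.85867.
Radicand: p̂(1−p̂)/n + z²/(4n²) = 0.001018784 + 0.000052980 = 0.001071764.
Half-width = 1.645·√0.001071764/1.023947 = 0.05259.
CI: 0.85867 ± 0.05259 = (0.8061, 0.9113).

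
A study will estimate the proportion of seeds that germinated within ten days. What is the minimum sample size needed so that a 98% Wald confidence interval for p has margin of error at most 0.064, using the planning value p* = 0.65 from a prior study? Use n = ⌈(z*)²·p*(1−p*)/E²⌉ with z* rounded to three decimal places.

For 98% confidence, z* = 2.326.
p*(1−p*) = 0.2275.
(z*)²·p*(1−p*)/E² = 5.410276·0.2275/0.004096 = 300.498.
Rounding up, n = 301.

n = 301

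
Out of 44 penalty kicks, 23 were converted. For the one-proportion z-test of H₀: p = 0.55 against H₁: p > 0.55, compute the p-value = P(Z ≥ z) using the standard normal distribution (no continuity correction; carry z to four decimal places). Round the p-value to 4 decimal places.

With x = 23 successes in n = 44, p̂ = 0.52273.
Null standard error: √(0.55·0.45/44) = √0.005625000 = 0.075000.
Test statistic (full precision, shown to 4 dp): z = (23/44 − 0.55)/SE₀ ≈ -0.3636.
p-value = P(Z ≥ z) with z = -0.3636 → 0.6419.

p-value = 0.6419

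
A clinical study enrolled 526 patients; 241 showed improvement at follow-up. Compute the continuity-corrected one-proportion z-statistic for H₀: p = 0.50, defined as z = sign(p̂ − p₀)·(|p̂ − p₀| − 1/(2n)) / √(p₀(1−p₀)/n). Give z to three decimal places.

z = -1.875

With x = 241 successes in n = 526, p̂ = 0.45817. p̂ − p₀ = -0.041825.
1/(2n) = 0.000951.
Corrected numerator: |-0.041825| − 0.000951 = 0.040874.
Null standard error: √(0.50·0.50/526) = √0.000475285 = 0.021801.
z = −0.040874/0.021801 = -1.875.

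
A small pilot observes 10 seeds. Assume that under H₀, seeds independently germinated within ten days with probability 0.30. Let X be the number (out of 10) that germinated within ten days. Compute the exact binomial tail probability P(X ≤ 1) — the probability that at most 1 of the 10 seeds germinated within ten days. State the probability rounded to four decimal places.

P = 0.1493

X ~ Binomial(n=10, p=0.30).
P(X ≤ 1) = C(10,0)·0.30^0·0.70^10 + C(10,1)·0.30^1·0.70^9.
= 0.028248 + 0.121061 = 0.1493.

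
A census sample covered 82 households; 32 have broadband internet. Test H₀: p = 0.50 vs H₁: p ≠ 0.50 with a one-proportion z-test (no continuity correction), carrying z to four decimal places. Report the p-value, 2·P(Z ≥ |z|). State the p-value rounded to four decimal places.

p-value = 0.0468

p̂ = 32/82 = 0.39024.
Under H₀, SE = √(p₀(1−p₀)/n) = √(0.50·0.50/82) = √0.003048780 = 0.055216.
z = (p̂ − p₀)/SE = (32/82 − 0.50)/0.055216 ≈ -1.9878.
From the standard normal, 2·P(Z ≥ |z|) = 0.0468.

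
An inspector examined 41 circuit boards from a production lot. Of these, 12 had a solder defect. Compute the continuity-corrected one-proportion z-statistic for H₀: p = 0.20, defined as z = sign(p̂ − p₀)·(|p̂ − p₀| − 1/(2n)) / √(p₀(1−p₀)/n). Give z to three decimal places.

z = 1.288

With x = 12 successes in n = 41, p̂ = 0.29268. p̂ − p₀ = 0.092683.
Continuity correction 1/(2n) = 1/82 = 0.012195.
Corrected numerator: |0.092683| − 0.012195 = 0.080488.
Under H₀, SE = √(p₀(1−p₀)/n) = √(0.20·0.80/41) = √0.003902439 = 0.062470.
z = (+)0.080488/0.062470 = 1.288.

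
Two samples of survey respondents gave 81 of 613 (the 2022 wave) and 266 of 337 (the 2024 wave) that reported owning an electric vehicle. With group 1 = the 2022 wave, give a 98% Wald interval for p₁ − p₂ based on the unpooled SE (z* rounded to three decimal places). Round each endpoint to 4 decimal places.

(-0.7179, -0.5965)

p̂₁ = 0.13214, p̂₂ = 0.78932, so the observed difference is -0.65718.
SE = √(0.000187075 + 0.000493458) = √0.000680533 = 0.026087.
For 98% confidence, z* = 2.326. Margin of error = 0.06068.
So the interval runs from -0.7179 to -0.5965.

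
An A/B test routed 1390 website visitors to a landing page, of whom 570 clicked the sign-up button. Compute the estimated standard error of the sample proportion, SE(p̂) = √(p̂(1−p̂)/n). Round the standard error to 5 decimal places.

SE = 0.01319

The sample proportion is 570/1390 = 0.41007.
p̂(1−p̂) = 0.241913.
SE = √(0.241913/1390) = 0.01319.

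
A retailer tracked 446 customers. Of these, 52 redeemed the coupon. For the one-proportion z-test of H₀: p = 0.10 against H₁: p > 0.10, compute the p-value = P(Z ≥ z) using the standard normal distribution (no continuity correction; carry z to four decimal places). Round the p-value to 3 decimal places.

With x = 52 successes in n = 446, p̂ = 0.11659.
Under H₀, SE = √(p₀(1−p₀)/n) = √(0.10·0.90/446) = √0.000201794 = 0.014205.
z = (p̂ − p₀)/SE = (52/446 − 0.10)/0.014205 ≈ 1.1680.
From the standard normal, P(Z ≥ z) = 0.121.

p-value = 0.121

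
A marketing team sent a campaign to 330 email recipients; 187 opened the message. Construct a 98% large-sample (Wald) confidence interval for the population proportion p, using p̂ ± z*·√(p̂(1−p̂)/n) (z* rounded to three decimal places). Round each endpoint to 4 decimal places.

(0.5032, 0.6301)

p̂ = 187/330 = 0.56667.
SE(p̂) = √(0.56667·0.43333/330) = 0.027278.
z* = 2.326 at the 98% level.
Margin = 2.326·0.027278 = 0.06345.
Interval: 0.56667 ± 0.06345 → (0.5032, 0.6301).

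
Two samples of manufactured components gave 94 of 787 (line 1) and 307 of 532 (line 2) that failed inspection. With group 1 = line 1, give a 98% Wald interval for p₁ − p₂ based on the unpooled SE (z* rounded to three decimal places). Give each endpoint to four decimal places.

(-0.5142, -0.4010)

p̂₁ = 0.11944, p̂₂ = 0.57707, so the observed difference is -0.45763.
Unpooled SE = √(p̂₁(1−p̂₁)/n₁ + p̂₂(1−p̂₂)/n₂) = √(0.000133640 + 0.000458760) = 0.024339.
The 98% critical value is z* = 2.326. Margin of error = 0.05661.
CI: -0.45763 ± 0.05661 = (-0.5142, -0.4010).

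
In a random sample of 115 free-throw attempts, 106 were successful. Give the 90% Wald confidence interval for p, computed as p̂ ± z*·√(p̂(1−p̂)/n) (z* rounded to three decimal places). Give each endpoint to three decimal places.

The sample proportion is 106/115 = 0.92174.
SE(p̂) = √(0.92174·0.07826/115) = 0.025045.
z* = 1.645 at the 90% level.
Margin = 1.645·0.025045 = 0.04120.
So the interval runs from 0.881 to 0.963.

(0.881, 0.963)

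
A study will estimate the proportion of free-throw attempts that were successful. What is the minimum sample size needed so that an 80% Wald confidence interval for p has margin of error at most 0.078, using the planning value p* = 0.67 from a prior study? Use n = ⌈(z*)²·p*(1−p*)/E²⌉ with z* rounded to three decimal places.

n = 60

For 80% confidence, z* = 1.282.
p*(1−p*) = 0.67·0.33 = 0.2211.
Required n before rounding: 1.643524 × 0.2211 / 0.078² = 59.728.
⌈59.728⌉ = 60.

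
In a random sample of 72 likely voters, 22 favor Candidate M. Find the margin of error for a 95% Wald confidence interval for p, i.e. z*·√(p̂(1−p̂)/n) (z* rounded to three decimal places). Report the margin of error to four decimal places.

ME = 0.1064

p̂ = 22/72 = 0.30556.
Standard error of p̂: √(0.212191/72) = √0.002947102 = 0.054287.
The 95% critical value is z* = 1.960.
So ME = 0.1064.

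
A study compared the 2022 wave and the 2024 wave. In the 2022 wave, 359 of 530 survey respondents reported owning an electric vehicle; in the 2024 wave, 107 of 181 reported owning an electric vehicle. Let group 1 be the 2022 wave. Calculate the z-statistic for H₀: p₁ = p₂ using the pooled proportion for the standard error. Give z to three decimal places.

z = 2.107

Sample proportions: p̂₁ = 359/530 = 0.67736 and p̂₂ = 107/181 = 0.59116.
Pooling: p̂ = 466/711 = 0.65541.
Pooled SE = √[0.2258462·0.00741165] ≈ 0.040913.
z = (p̂₁ − p̂₂)/SE = (0.67736 − 0.59116)/0.040913 = 0.08620/0.040913 = 2.107.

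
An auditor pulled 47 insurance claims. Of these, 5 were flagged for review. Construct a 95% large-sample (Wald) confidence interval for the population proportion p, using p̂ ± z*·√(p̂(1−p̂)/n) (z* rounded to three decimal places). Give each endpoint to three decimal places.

With x = 5 successes in n = 47, p̂ = 0.10638.
SE = √(p̂(1−p̂)/n) = √(0.095066/47) = 0.044974.
For 95% confidence, z* = 1.960.
Margin = 1.960·0.044974 = 0.08815.
Interval: 0.10638 ± 0.08815 → (0.018, 0.195).

(0.018, 0.195)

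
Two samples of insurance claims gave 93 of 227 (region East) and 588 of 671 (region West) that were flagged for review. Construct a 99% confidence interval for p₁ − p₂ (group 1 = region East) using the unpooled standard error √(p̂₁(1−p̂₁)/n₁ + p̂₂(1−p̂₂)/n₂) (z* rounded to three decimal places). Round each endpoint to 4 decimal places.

p̂₁ = 93/227 = 0.40969, p̂₂ = 588/671 = 0.87630; p̂₁ − p̂₂ = -0.46661.
SE = √(0.001065394 + 0.000161543) = √0.001226937 = 0.035028.
The 99% critical value is z* = 2.576. Margin = 2.576·0.035028 = 0.09023.
So the interval runs from -0.5568 to -0.3764.

(-0.5568, -0.3764)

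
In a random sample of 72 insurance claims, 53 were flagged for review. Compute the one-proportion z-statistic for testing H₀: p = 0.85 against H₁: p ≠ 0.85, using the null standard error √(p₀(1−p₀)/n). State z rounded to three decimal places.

The sample proportion is 53/72 = 0.73611.
Null standard error: √(0.85·0.15/72) = √0.001770833 = 0.042081.
z = (p̂ − p₀)/SE = (0.73611 − 0.85)/0.042081 = -2.706.

z = -2.706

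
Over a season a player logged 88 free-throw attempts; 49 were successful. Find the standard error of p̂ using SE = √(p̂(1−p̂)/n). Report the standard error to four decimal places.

p̂ = 49/88 = 0.55682.
p̂(1−p̂) = 0.55682·0.44318 = 0.246771.
SE = √(0.246771/88) = √0.002804216 = 0.0530.

SE = 0.0530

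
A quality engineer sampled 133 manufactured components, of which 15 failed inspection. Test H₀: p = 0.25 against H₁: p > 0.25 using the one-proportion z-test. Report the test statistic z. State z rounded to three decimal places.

z = -3.655

p̂ = 15/133 = 0.11278.
SE₀ = √(0.25·0.75/133) = 0.037547.
z = (0.11278 − 0.25)/0.037547 = -0.13722/0.037547 = -3.655.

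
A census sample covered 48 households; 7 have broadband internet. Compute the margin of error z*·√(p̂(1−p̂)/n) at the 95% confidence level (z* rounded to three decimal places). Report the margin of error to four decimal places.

ME = 0.0998

Sample proportion p̂ = 7/48 = 0.14583.
SE(p̂) = √(0.14583·0.85417/48) = 0.050942.
z* = 1.960 at the 95% level.
Margin of error = z*·SE = 1.960 × 0.050942 = 0.0998.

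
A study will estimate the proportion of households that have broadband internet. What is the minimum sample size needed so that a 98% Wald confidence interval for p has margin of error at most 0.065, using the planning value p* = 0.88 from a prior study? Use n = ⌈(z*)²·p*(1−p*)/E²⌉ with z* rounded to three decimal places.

z* = 2.326 at the 98% level.
p*(1−p*) = 0.88·0.12 = 0.1056.
Required n before rounding: 5.410276 × 0.1056 / 0.065² = 135.225.
⌈135.225⌉ = 136.

n = 136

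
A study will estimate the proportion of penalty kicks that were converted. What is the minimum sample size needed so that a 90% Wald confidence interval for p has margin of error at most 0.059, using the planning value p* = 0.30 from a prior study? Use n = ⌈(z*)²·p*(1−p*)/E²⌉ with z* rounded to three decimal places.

z* = 1.645 at the 90% level.
p*(1−p*) = 0.2100.
(z*)²·p*(1−p*)/E² = 2.706025·0.2100/0.003481 = 163.248.
⌈163.248⌉ = 164.

n = 164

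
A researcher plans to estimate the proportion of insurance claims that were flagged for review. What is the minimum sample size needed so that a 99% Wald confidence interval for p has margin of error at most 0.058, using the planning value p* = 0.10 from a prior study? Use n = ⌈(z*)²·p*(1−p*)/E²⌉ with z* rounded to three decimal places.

z* = 2.576 at the 99% level.
p*(1−p*) = 0.10·0.90 = 0.0900.
(z*)²·p*(1−p*)/E² = 6.635776·0.0900/0.003364 = 177.533.
Rounding up, n = 178.

n = 178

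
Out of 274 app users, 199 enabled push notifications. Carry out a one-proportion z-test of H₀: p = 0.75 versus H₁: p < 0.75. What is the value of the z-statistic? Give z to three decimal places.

p̂ = 199/274 = 0.72628.
Under H₀, SE = √(p₀(1−p₀)/n) = √(0.75·0.25/274) = √0.000684307 = 0.026159.
z = (0.72628 − 0.75)/0.026159 = -0.02372/0.026159 = -0.907.

z = -0.907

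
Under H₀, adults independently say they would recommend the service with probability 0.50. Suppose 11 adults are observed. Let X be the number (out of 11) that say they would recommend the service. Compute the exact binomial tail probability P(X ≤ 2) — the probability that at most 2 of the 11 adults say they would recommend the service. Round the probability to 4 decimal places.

P = 0.0327

X ~ Binomial(n=11, p=0.50).
P(X ≤ 2) = C(11,0)·0.50^0·0.50^11 + C(11,1)·0.50^1·0.50^10 + C(11,2)·0.50^2·0.50^9.
= 0.000488 + 0.005371 + 0.026855 = 0.0327.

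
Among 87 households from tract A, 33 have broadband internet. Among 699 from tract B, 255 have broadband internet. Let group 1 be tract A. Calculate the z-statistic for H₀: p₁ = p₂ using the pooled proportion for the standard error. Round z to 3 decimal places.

z = 0.265

Sample proportions: p̂₁ = 33/87 = 0.37931 and p̂₂ = 255/699 = 0.36481.
Pooling: p̂ = 288/786 = 0.36641.
SE = √[p̂(1−p̂)(1/n₁+1/n₂)] = √[0.36641·0.63359·(1/87+1/699)] ≈ 0.054777.
z = 0.01450/0.054777 = 0.265.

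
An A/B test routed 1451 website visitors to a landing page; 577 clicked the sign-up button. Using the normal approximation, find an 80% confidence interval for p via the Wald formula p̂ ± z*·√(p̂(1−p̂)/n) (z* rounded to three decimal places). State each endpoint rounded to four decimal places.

Sample proportion p̂ = 577/1451 = 0.39766.
Standard error of p̂: √(0.239526/1451) = √0.000165076 = 0.012848.
For 80% confidence, z* = 1.282.
Margin = 1.282·0.012848 = 0.01647.
Interval: 0.39766 ± 0.01647 → (0.3812, 0.4141).

(0.3812, 0.4141)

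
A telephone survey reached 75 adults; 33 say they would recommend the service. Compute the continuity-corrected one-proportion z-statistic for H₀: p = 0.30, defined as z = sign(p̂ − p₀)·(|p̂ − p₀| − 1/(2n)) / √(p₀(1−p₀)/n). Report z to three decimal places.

z = 2.520

With x = 33 successes in n = 75, p̂ = 0.44000. p̂ − p₀ = 0.140000.
Continuity correction 1/(2n) = 1/150 = 0.006667.
Corrected numerator: |0.140000| − 0.006667 = 0.133333.
Under H₀, SE = √(p₀(1−p₀)/n) = √(0.30·0.70/75) = √0.002800000 = 0.052915.
z = +0.133333/0.052915 = 2.520.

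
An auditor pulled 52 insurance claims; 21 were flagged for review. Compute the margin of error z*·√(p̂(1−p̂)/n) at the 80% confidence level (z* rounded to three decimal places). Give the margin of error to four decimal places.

ME = 0.0872

p̂ = 21/52 = 0.40385.
Standard error of p̂: √(0.240754/52) = √0.004629893 = 0.068043.
z* = 1.282 at the 80% level.
Margin of error = z*·SE = 1.282 × 0.068043 = 0.0872.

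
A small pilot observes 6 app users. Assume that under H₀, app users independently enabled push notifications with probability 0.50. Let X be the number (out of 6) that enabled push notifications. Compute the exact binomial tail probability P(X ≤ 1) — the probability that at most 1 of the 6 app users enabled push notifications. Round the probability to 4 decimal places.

X is binomial with n = 6 and p = 0.50.
P(X ≤ 1) = C(6,0)·0.50^0·0.50^6 + C(6,1)·0.50^1·0.50^5.
= 0.015625 + 0.093750 = 0.1094.

P = 0.1094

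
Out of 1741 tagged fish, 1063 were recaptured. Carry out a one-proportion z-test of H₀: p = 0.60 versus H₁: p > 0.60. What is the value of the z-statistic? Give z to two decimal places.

z = 0.90

The sample proportion is 1063/1741 = 0.61057.
Null standard error: √(0.60·0.40/1741) = √0.000137852 = 0.011741.
z = (0.61057 − 0.60)/0.011741 = 0.01057/0.011741 = 0.90.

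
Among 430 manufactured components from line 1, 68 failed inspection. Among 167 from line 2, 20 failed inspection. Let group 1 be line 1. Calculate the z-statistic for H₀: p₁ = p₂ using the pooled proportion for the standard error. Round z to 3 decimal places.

Sample proportions: p̂₁ = 68/430 = 0.15814 and p̂₂ = 20/167 = 0.11976.
Pooled p̂ = (68+20)/(430+167) = 88/597 = 0.14740.
SE = √[p̂(1−p̂)(1/n₁+1/n₂)] = √[0.14740·0.85260·(1/430+1/167)] ≈ 0.032324.
z = 0.03838/0.032324 = 1.187.

z = 1.187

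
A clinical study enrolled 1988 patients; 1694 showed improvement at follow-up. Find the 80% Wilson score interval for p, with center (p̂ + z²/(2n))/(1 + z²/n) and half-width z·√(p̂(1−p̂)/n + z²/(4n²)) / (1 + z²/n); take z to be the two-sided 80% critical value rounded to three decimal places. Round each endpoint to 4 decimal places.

(0.8416, 0.8620)

Here p̂ = 1694/1988 = 0.85211 and z = 1.282 (z² = 1.643524).
1 + z²/n = 1.000827.
Center = (0.85211 + 0.000413)/1.000827 = 0.85182.
Radicand: p̂(1−p̂)/n + z²/(4n²) = 0.000063389 + 0.000000104 = 0.000063493.
Half-width = 1.282·√0.000063493/1.000827 = 0.01021.
So the interval runs from 0.8416 to 0.8620.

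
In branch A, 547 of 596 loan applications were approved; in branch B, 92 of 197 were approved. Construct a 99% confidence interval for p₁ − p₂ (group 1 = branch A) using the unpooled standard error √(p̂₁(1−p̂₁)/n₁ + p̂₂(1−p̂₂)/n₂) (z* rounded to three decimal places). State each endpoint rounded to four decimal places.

(0.3547, 0.5468)

p̂₁ = 547/596 = 0.91779, p̂₂ = 92/197 = 0.46701; p̂₁ − p̂₂ = 0.45078.
Unpooled SE = √(p̂₁(1−p̂₁)/n₁ + p̂₂(1−p̂₂)/n₂) = √(0.000126603 + 0.001263509) = 0.037284.
z* = 2.576 at the 99% level. Margin of error = 0.09604.
Interval: 0.45078 ± 0.09604 → (0.3547, 0.5468).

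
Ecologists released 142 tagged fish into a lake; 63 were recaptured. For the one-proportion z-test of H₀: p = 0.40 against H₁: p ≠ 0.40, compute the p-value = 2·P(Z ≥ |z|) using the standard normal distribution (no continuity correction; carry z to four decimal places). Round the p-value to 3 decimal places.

p-value = 0.288

With x = 63 successes in n = 142, p̂ = 0.44366.
Null standard error: √(0.40·0.60/142) = √0.001690141 = 0.041111.
Test statistic (full precision, shown to 4 dp): z = (63/142 − 0.40)/SE₀ ≈ 1.0620.
From the standard normal, 2·P(Z ≥ |z|) = 0.288.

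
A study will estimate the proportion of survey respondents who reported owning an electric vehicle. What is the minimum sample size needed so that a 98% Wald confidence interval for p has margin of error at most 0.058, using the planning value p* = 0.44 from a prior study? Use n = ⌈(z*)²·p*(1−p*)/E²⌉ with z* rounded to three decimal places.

n = 397

The 98% critical value is z* = 2.326.
p*(1−p*) = 0.44·0.56 = 0.2464.
(z*)²·p*(1−p*)/E² = 5.410276·0.2464/0.003364 = 396.282.
Rounding up, n = 397.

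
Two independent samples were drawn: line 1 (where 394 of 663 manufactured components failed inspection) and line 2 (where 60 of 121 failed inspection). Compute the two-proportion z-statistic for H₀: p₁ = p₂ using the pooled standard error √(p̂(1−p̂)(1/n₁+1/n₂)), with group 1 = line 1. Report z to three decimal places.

z = 2.016

p̂₁ = 394/663 = 0.59427, p̂₂ = 60/121 = 0.49587.
Pooled p̂ = (394+60)/(663+121) = 454/784 = 0.57908.
Pooled SE = √[0.2437461·0.00977276] ≈ 0.048806.
z = (p̂₁ − p̂₂)/SE = (0.59427 − 0.49587)/0.048806 = 0.09840/0.048806 = 2.016.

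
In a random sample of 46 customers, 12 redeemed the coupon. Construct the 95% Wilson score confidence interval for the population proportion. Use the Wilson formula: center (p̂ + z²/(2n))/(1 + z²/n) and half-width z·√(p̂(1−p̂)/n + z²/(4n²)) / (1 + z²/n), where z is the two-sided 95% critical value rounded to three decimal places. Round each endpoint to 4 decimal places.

(0.1560, 0.4026)

p̂ = 12/46 = 0.26087; z = 1.960, so z² = 3.841600.
Denominator 1 + z²/n = 1 + 3.841600/46 = 1.083513.
Center = (0.26087 + 0.041757)/1.083513 = 0.27930.
Radicand: p̂(1−p̂)/n + z²/(4n²) = 0.004191666 + 0.000453875 = 0.004645541.
Half-width = 1.960·√0.004645541/1.083513 = 0.12329.
CI: 0.27930 ± 0.12329 = (0.1560, 0.4026).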